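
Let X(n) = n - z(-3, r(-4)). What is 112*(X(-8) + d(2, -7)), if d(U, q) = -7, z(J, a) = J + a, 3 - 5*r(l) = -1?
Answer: -7168/5 ≈ -1433.6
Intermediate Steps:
r(l) = ⅘ (r(l) = ⅗ - ⅕*(-1) = ⅗ + ⅕ = ⅘)
X(n) = 11/5 + n (X(n) = n - (-3 + ⅘) = n - 1*(-11/5) = n + 11/5 = 11/5 + n)
112*(X(-8) + d(2, -7)) = 112*((11/5 - 8) - 7) = 112*(-29/5 - 7) = 112*(-64/5) = -7168/5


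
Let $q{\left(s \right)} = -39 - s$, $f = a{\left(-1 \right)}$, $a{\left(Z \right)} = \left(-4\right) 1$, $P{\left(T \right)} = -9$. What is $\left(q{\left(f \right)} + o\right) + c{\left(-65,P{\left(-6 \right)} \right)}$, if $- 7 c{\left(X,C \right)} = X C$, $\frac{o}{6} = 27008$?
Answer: $\frac{1133506}{7} \approx 1.6193 \cdot 10^{5}$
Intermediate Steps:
$a{\left(Z \right)} = -4$
$o = 162048$ ($o = 6 \cdot 27008 = 162048$)
$c{\left(X,C \right)} = - \frac{C X}{7}$ ($c{\left(X,C \right)} = - \frac{X C}{7} = - \frac{C X}{7}$)
$f = -4$
$\left(q{\left(f \right)} + o\right) + c{\left(-65,P{\left(-6 \right)} \right)} = \left(\left(-39 - -4\right) + 162048\right) - \left(- \frac{9}{7}\right) \left(-65\right) = \left(\left(-39 + 4\right) + 162048\right) - \frac{585}{7} = \left(-35 + 162048\right) - \frac{585}{7} = 162013 - \frac{585}{7} = \frac{1133506}{7}$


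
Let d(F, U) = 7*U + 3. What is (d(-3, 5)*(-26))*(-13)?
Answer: 12844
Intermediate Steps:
d(F, U) = 3 + 7*U
(d(-3, 5)*(-26))*(-13) = ((3 + 7*5)*(-26))*(-13) = ((3 + 35)*(-26))*(-13) = (38*(-26))*(-13) = -988*(-13) = 12844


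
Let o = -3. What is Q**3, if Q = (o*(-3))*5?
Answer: 91125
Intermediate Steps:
Q = 45 (Q = -3*(-3)*5 = 9*5 = 45)
Q**3 = 45**3 = 91125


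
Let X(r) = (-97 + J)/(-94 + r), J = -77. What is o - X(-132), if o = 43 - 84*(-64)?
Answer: 612260/113 ≈ 5418.2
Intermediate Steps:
X(r) = -174/(-94 + r) (X(r) = (-97 - 77)/(-94 + r) = -174/(-94 + r))
o = 5419 (o = 43 + 5376 = 5419)
o - X(-132) = 5419 - (-174)/(-94 - 132) = 5419 - (-174)/(-226) = 5419 - (-174)*(-1)/226 = 5419 - 1*87/113 = 5419 - 87/113 = 612260/113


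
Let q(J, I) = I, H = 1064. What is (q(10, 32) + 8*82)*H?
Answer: 732032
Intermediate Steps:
(q(10, 32) + 8*82)*H = (32 + 8*82)*1064 = (32 + 656)*1064 = 688*1064 = 732032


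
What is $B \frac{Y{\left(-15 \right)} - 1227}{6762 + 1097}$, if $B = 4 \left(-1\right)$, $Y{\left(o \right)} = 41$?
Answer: $\frac{4744}{7859} \approx 0.60364$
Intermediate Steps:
$B = -4$
$B \frac{Y{\left(-15 \right)} - 1227}{6762 + 1097} = - 4 \frac{41 - 1227}{6762 + 1097} = - 4 \left(- \frac{1186}{7859}\right) = - 4 \left(\left(-1186\right) \frac{1}{7859}\right) = \left(-4\right) \left(- \frac{1186}{7859}\right) = \frac{4744}{7859}$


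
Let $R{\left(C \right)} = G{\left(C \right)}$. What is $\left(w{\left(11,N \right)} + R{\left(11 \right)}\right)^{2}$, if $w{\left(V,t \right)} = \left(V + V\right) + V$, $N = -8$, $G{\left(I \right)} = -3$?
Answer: $900$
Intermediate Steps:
$R{\left(C \right)} = -3$
$w{\left(V,t \right)} = 3 V$ ($w{\left(V,t \right)} = 2 V + V = 3 V$)
$\left(w{\left(11,N \right)} + R{\left(11 \right)}\right)^{2} = \left(3 \cdot 11 - 3\right)^{2} = \left(33 - 3\right)^{2} = 30^{2} = 900$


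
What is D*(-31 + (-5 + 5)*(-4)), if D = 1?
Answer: -31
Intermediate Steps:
D*(-31 + (-5 + 5)*(-4)) = 1*(-31 + (-5 + 5)*(-4)) = 1*(-31 + 0*(-4)) = 1*(-31 + 0) = 1*(-31) = -31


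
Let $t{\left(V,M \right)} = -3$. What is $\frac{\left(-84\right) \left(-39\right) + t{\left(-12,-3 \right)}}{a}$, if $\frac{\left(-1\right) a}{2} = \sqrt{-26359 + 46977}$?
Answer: $- \frac{3273 \sqrt{122}}{3172} \approx -11.397$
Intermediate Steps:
$a = - 26 \sqrt{122}$ ($a = - 2 \sqrt{-26359 + 46977} = - 2 \sqrt{20618} = - 2 \cdot 13 \sqrt{122} = - 26 \sqrt{122} \approx -287.18$)
$\frac{\left(-84\right) \left(-39\right) + t{\left(-12,-3 \right)}}{a} = \frac{\left(-84\right) \left(-39\right) - 3}{\left(-26\right) \sqrt{122}} = \left(3276 - 3\right) \left(- \frac{\sqrt{122}}{3172}\right) = 3273 \left(- \frac{\sqrt{122}}{3172}\right) = - \frac{3273 \sqrt{122}}{3172}$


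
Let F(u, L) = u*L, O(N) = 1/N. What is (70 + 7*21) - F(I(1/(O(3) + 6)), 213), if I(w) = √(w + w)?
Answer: 217 - 213*√114/19 ≈ 97.304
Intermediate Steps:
O(N) = 1/N
I(w) = √2*√w (I(w) = √(2*w) = √2*√w)
F(u, L) = L*u
(70 + 7*21) - F(I(1/(O(3) + 6)), 213) = (70 + 7*21) - 213*√2*√(1/(1/3 + 6)) = (70 + 147) - 213*√2*√(1/(⅓ + 6)) = 217 - 213*√2*√(1/(19/3)) = 217 - 213*√2*√(3/19) = 217 - 213*√2*(√57/19) = 217 - 213*√114/19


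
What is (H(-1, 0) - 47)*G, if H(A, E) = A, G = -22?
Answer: 1056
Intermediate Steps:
(H(-1, 0) - 47)*G = (-1 - 47)*(-22) = -48*(-22) = 1056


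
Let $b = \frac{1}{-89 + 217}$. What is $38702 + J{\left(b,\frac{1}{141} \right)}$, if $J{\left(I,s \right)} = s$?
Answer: $\frac{5456983}{141} \approx 38702.0$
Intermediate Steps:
$b = \frac{1}{128} \approx 0.0078125$
$38702 + J{\left(b,\frac{1}{141} \right)} = 38702 + \frac{1}{141} = \frac{5456983}{141}$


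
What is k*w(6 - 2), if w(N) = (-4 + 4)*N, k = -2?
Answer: 0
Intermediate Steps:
w(N) = 0 (w(N) = 0*N = 0)
k*w(6 - 2) = -2*0 = 0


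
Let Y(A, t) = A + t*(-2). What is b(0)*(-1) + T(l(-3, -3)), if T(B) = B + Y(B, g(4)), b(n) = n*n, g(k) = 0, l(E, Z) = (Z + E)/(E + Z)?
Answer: 2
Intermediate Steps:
l(E, Z) = 1 (l(E, Z) = (E + Z)/(E + Z) = 1)
b(n) = n²
Y(A, t) = A - 2*t
T(B) = 2*B (T(B) = B + (B - 2*0) = B + (B + 0) = B + B = 2*B)
b(0)*(-1) + T(l(-3, -3)) = 0²*(-1) + 2*1 = 0*(-1) + 2 = 0 + 2 = 2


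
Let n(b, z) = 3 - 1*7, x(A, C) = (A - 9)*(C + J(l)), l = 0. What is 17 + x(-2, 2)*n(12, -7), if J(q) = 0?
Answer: 105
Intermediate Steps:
x(A, C) = C*(-9 + A) (x(A, C) = (A - 9)*(C + 0) = (-9 + A)*C = C*(-9 + A))
n(b, z) = -4 (n(b, z) = 3 - 7 = -4)
17 + x(-2, 2)*n(12, -7) = 17 + (2*(-9 - 2))*(-4) = 17 + (2*(-11))*(-4) = 17 - 22*(-4) = 17 + 88 = 105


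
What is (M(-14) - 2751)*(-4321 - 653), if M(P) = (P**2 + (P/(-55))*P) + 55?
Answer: 684899904/55 ≈ 1.2453e+7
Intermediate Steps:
M(P) = 55 + 54*P**2/55 (M(P) = (P**2 + (P*(-1/55))*P) + 55 = (P**2 + (-P/55)*P) + 55 = (P**2 - P**2/55) + 55 = 54*P**2/55 + 55 = 55 + 54*P**2/55)
(M(-14) - 2751)*(-4321 - 653) = ((55 + (54/55)*(-14)**2) - 2751)*(-4321 - 653) = ((55 + (54/55)*196) - 2751)*(-4974) = ((55 + 10584/55) - 2751)*(-4974) = (13609/55 - 2751)*(-4974) = -137696/55*(-4974) = 684899904/55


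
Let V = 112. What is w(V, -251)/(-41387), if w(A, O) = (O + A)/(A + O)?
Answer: -1/41387 ≈ -2.4162e-5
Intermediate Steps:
w(A, O) = 1 (w(A, O) = (A + O)/(A + O) = 1)
w(V, -251)/(-41387) = 1/(-41387) = 1*(-1/41387) = -1/41387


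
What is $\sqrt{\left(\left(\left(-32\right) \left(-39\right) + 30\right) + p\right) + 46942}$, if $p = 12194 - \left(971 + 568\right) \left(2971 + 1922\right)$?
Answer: $i \sqrt{7469913} \approx 2733.1 i$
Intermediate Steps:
$p = -7518133$ ($p = 12194 - 1539 \cdot 4893 = 12194 - 7530327 = -7518133$)
$\sqrt{\left(\left(\left(-32\right) \left(-39\right) + 30\right) + p\right) + 46942} = \sqrt{\left(\left(\left(-32\right) \left(-39\right) + 30\right) - 7518133\right) + 46942} = \sqrt{\left(\left(1248 + 30\right) - 7518133\right) + 46942} = \sqrt{\left(1278 - 7518133\right) + 46942} = \sqrt{-7516855 + 46942} = \sqrt{-7469913} = i \sqrt{7469913}$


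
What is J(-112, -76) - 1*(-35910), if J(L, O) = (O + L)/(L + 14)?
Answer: 1759684/49 ≈ 35912.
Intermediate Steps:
J(L, O) = (L + O)/(14 + L)
J(-112, -76) - 1*(-35910) = (-112 - 76)/(14 - 112) - 1*(-35910) = -188/(-98) + 35910 = -1/98*(-188) + 35910 = 94/49 + 35910 = 1759684/49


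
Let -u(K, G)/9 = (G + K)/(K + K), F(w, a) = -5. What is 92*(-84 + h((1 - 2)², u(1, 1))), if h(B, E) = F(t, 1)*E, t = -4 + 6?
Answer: -3588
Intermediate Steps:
t = 2
u(K, G) = -9*(G + K)/(2*K) (u(K, G) = -9*(G + K)/(K + K) = -9*(G + K)/(2*K))
h(B, E) = -5*E
92*(-84 + h((1 - 2)², u(1, 1))) = 92*(-84 - 45*(-1*1 - 1*1)/(2*1)) = 92*(-84 - 45*(-1 - 1)/2) = 92*(-84 - 45*(-2)/2) = 92*(-84 - 5*(-9)) = 92*(-84 + 45) = 92*(-39) = -3588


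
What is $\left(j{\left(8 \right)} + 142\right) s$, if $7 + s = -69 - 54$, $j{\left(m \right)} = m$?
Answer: $-19500$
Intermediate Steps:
$s = -130$ ($s = -7 - 123 = -130$)
$\left(j{\left(8 \right)} + 142\right) s = \left(8 + 142\right) \left(-130\right) = 150 \left(-130\right) = -19500$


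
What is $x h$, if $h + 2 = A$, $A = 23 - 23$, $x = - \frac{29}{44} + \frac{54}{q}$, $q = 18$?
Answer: $- \frac{103}{22} \approx -4.6818$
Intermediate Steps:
$x = \frac{103}{44}$ ($x = - \frac{29}{44} + \frac{54}{18} = \left(-29\right) \frac{1}{44} + 54 \cdot \frac{1}{18} = - \frac{29}{44} + 3 = \frac{103}{44} \approx 2.3409$)
$A = 0$ ($A = 23 - 23 = 0$)
$h = -2$ ($h = -2 + 0 = -2$)
$x h = \frac{103}{44} \left(-2\right) = - \frac{103}{22}$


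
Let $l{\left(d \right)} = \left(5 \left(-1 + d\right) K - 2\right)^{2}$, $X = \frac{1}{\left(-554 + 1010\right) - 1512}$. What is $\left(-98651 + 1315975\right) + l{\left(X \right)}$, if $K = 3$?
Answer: $\frac{150867181017}{123904} \approx 1.2176 \cdot 10^{6}$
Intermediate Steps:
$X = - \frac{1}{1056}$ ($X = \frac{1}{456 - 1512} = \frac{1}{-1056} = - \frac{1}{1056} \approx -0.00094697$)
$l{\left(d \right)} = \left(-17 + 15 d\right)^{2}$ ($l{\left(d \right)} = \left(5 \left(-1 + d\right) 3 - 2\right)^{2} = \left(\left(-5 + 5 d\right) 3 - 2\right)^{2} = \left(\left(-15 + 15 d\right) - 2\right)^{2} = \left(-17 + 15 d\right)^{2}$)
$\left(-98651 + 1315975\right) + l{\left(X \right)} = \left(-98651 + 1315975\right) + \left(-17 + 15 \left(- \frac{1}{1056}\right)\right)^{2} = 1217324 + \left(-17 - \frac{5}{352}\right)^{2} = 1217324 + \left(- \frac{5989}{352}\right)^{2} = 1217324 + \frac{35868121}{123904} = \frac{150867181017}{123904}$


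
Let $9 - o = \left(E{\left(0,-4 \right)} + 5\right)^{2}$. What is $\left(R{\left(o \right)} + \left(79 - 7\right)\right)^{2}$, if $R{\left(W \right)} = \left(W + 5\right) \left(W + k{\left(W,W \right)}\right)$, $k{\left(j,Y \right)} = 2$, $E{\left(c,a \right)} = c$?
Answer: $51076$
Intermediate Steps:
$o = -16$ ($o = 9 - \left(0 + 5\right)^{2} = 9 - 5^{2} = 9 - 25 = -16$)
$R{\left(W \right)} = \left(2 + W\right) \left(5 + W\right)$ ($R{\left(W \right)} = \left(W + 5\right) \left(W + 2\right) = \left(5 + W\right) \left(2 + W\right) = \left(2 + W\right) \left(5 + W\right)$)
$\left(R{\left(o \right)} + \left(79 - 7\right)\right)^{2} = \left(\left(10 + \left(-16\right)^{2} + 7 \left(-16\right)\right) + \left(79 - 7\right)\right)^{2} = \left(\left(10 + 256 - 112\right) + \left(79 - 7\right)\right)^{2} = \left(154 + 72\right)^{2} = 226^{2} = 51076$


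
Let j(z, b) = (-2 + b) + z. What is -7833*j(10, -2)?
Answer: -46998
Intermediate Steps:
j(z, b) = -2 + b + z
-7833*j(10, -2) = -7833*(-2 - 2 + 10) = -7833*6 = -46998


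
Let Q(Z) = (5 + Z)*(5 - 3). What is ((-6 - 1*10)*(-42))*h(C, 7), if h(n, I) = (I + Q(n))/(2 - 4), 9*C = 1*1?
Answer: -17360/3 ≈ -5786.7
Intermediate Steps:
C = ⅑ (C = (1*1)/9 = (⅑)*1 = ⅑ ≈ 0.11111)
Q(Z) = 10 + 2*Z (Q(Z) = (5 + Z)*2 = 10 + 2*Z)
h(n, I) = -5 - n - I/2 (h(n, I) = (I + (10 + 2*n))/(2 - 4) = (10 + I + 2*n)/(-2) = (10 + I + 2*n)*(-½) = -5 - n - I/2)
((-6 - 1*10)*(-42))*h(C, 7) = ((-6 - 1*10)*(-42))*(-5 - 1*⅑ - ½*7) = ((-6 - 10)*(-42))*(-5 - ⅑ - 7/2) = -16*(-42)*(-155/18) = 672*(-155/18) = -17360/3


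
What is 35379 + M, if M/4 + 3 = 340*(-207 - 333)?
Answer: -699033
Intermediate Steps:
M = -734412 (M = -12 + 4*(340*(-207 - 333)) = -12 + 4*(340*(-540)) = -12 + 4*(-183600) = -12 - 734400 = -734412)
35379 + M = 35379 - 734412 = -699033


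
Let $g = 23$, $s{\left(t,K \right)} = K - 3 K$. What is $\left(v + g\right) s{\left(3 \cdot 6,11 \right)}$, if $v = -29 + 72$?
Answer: $-1452$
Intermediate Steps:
$s{\left(t,K \right)} = - 2 K$
$v = 43$
$\left(v + g\right) s{\left(3 \cdot 6,11 \right)} = \left(43 + 23\right) \left(\left(-2\right) 11\right) = 66 \left(-22\right) = -1452$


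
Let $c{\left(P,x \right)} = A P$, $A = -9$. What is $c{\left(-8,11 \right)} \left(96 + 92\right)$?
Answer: $13536$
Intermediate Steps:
$c{\left(P,x \right)} = - 9 P$
$c{\left(-8,11 \right)} \left(96 + 92\right) = \left(-9\right) \left(-8\right) \left(96 + 92\right) = 72 \cdot 188 = 13536$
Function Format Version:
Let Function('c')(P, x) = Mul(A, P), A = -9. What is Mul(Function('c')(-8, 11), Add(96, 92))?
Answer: 13536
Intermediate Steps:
Function('c')(P, x) = Mul(-9, P)
Mul(Function('c')(-8, 11), Add(96, 92)) = Mul(Mul(-9, -8), Add(96, 92)) = Mul(72, 188) = 13536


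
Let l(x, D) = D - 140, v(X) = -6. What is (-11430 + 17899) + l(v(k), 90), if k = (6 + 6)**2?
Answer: 6419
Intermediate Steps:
k = 144 (k = 12**2 = 144)
l(x, D) = -140 + D
(-11430 + 17899) + l(v(k), 90) = (-11430 + 17899) + (-140 + 90) = 6469 - 50 = 6419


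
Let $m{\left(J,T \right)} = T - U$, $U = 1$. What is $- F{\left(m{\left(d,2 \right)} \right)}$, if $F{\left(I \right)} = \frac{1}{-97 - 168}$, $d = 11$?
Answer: $\frac{1}{265} \approx 0.0037736$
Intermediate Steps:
$m{\left(J,T \right)} = -1 + T$ ($m{\left(J,T \right)} = T - 1 = -1 + T$)
$F{\left(I \right)} = - \frac{1}{265}$ ($F{\left(I \right)} = \frac{1}{-265} = - \frac{1}{265}$)
$- F{\left(m{\left(d,2 \right)} \right)} = \left(-1\right) \left(- \frac{1}{265}\right) = \frac{1}{265}$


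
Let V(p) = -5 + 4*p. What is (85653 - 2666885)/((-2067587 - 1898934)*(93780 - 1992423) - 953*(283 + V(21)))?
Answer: -2581232/7531006986017 ≈ -3.4275e-7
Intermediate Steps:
(85653 - 2666885)/((-2067587 - 1898934)*(93780 - 1992423) - 953*(283 + V(21))) = (85653 - 2666885)/((-2067587 - 1898934)*(93780 - 1992423) - 953*(283 + (-5 + 4*21))) = -2581232/(-3966521*(-1898643) - 953*(283 + (-5 + 84))) = -2581232/(7531007331003 - 953*(283 + 79)) = -2581232/(7531007331003 - 953*362) = -2581232/(7531007331003 - 344986) = -2581232/7531006986017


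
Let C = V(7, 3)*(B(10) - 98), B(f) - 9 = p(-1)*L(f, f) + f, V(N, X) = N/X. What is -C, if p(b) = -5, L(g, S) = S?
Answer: 301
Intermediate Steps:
B(f) = 9 - 4*f (B(f) = 9 + (-5*f + f) = 9 - 4*f)
C = -301 (C = (7/3)*((9 - 4*10) - 98) = (7*(1/3))*((9 - 40) - 98) = 7*(-31 - 98)/3 = (7/3)*(-129) = -301)
-C = -1*(-301) = 301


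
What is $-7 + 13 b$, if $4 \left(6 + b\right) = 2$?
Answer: $- \frac{157}{2} \approx -78.5$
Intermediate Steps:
$b = - \frac{11}{2}$ ($b = -6 + \frac{1}{4} \cdot 2 = -6 + \frac{1}{2} = - \frac{11}{2} \approx -5.5$)
$-7 + 13 b = -7 + 13 \left(- \frac{11}{2}\right) = -7 - \frac{143}{2} = - \frac{157}{2}$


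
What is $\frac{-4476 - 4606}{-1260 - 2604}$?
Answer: $\frac{4541}{1932} \approx 2.3504$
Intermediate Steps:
$\frac{-4476 - 4606}{-1260 - 2604} = - \frac{9082}{-1260 - 2604} = - \frac{9082}{-3864} = \left(-9082\right) \left(- \frac{1}{3864}\right) = \frac{4541}{1932}$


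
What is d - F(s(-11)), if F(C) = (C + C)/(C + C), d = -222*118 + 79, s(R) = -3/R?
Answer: -26118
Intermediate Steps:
d = -26117 (d = -26196 + 79 = -26117)
F(C) = 1 (F(C) = (2*C)/((2*C)) = (2*C)*(1/(2*C)) = 1)
d - F(s(-11)) = -26117 - 1*1 = -26117 - 1 = -26118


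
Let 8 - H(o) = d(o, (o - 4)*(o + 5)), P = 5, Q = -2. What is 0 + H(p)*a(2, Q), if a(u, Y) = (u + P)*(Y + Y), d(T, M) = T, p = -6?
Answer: -392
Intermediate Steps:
H(o) = 8 - o
a(u, Y) = 2*Y*(5 + u) (a(u, Y) = (u + 5)*(Y + Y) = (5 + u)*(2*Y) = 2*Y*(5 + u))
0 + H(p)*a(2, Q) = 0 + (8 - 1*(-6))*(2*(-2)*(5 + 2)) = 0 + (8 + 6)*(2*(-2)*7) = 0 + 14*(-28) = 0 - 392 = -392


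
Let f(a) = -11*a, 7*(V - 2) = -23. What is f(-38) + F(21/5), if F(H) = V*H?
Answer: 2063/5 ≈ 412.60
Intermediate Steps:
V = -9/7 (V = 2 + (⅐)*(-23) = 2 - 23/7 = -9/7 ≈ -1.2857)
F(H) = -9*H/7
f(-38) + F(21/5) = -11*(-38) - 27/5 = 418 - 27/5 = 2063/5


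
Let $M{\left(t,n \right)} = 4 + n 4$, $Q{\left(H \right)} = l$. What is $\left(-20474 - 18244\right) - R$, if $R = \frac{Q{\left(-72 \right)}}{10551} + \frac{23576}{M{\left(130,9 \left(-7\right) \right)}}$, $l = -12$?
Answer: $- \frac{4210942663}{109027} \approx -38623.0$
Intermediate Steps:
$Q{\left(H \right)} = -12$
$M{\left(t,n \right)} = 4 + 4 n$
$R = - \frac{10364723}{109027}$ ($R = - \frac{12}{10551} + \frac{23576}{4 + 4 \cdot 9 \left(-7\right)} = \left(-12\right) \frac{1}{10551} + \frac{23576}{4 + 4 \left(-63\right)} = - \frac{4}{3517} + \frac{23576}{4 - 252} = - \frac{4}{3517} + \frac{23576}{-248} = - \frac{4}{3517} + 23576 \left(- \frac{1}{248}\right) = - \frac{4}{3517} - \frac{2947}{31} = - \frac{10364723}{109027} \approx -95.066$)
$\left(-20474 - 18244\right) - R = \left(-20474 - 18244\right) - - \frac{10364723}{109027} = \left(-20474 - 18244\right) + \frac{10364723}{109027} = -38718 + \frac{10364723}{109027} = - \frac{4210942663}{109027}$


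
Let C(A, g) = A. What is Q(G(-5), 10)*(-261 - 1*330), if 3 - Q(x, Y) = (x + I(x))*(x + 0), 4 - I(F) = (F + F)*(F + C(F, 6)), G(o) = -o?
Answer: -270678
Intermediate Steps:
I(F) = 4 - 4*F**2 (I(F) = 4 - (F + F)*(F + F) = 4 - 2*F*2*F = 4 - 4*F**2)
Q(x, Y) = 3 - x*(4 + x - 4*x**2) (Q(x, Y) = 3 - (x + (4 - 4*x**2))*(x + 0) = 3 - (4 + x - 4*x**2)*x = 3 - x*(4 + x - 4*x**2))
Q(G(-5), 10)*(-261 - 1*330) = (3 - (-1*(-5))**2 + 4*(-1*(-5))*(-1 + (-1*(-5))**2))*(-261 - 1*330) = (3 - 1*5**2 + 4*5*(-1 + 5**2))*(-261 - 330) = (3 - 1*25 + 4*5*(-1 + 25))*(-591) = (3 - 25 + 4*5*24)*(-591) = (3 - 25 + 480)*(-591) = 458*(-591) = -270678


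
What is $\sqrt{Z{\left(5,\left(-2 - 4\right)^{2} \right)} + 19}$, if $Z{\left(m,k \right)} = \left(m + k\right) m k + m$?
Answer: $2 \sqrt{1851} \approx 86.047$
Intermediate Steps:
$Z{\left(m,k \right)} = m + k m \left(k + m\right)$ ($Z{\left(m,k \right)} = \left(k + m\right) m k + m = m \left(k + m\right) k + m = k m \left(k + m\right) + m = m + k m \left(k + m\right)$)
$\sqrt{Z{\left(5,\left(-2 - 4\right)^{2} \right)} + 19} = \sqrt{5 \left(1 + \left(\left(-2 - 4\right)^{2}\right)^{2} + \left(-2 - 4\right)^{2} \cdot 5\right) + 19} = \sqrt{5 \left(1 + \left(\left(-6\right)^{2}\right)^{2} + \left(-6\right)^{2} \cdot 5\right) + 19} = \sqrt{5 \left(1 + 36^{2} + 36 \cdot 5\right) + 19} = \sqrt{5 \left(1 + 1296 + 180\right) + 19} = \sqrt{5 \cdot 1477 + 19} = \sqrt{7385 + 19} = \sqrt{7404} = 2 \sqrt{1851}$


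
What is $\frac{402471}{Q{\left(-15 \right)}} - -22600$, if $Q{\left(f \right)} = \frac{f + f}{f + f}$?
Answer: $425071$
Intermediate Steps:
$Q{\left(f \right)} = 1$ ($Q{\left(f \right)} = \frac{2 f}{2 f} = 2 f \frac{1}{2 f} = 1$)
$\frac{402471}{Q{\left(-15 \right)}} - -22600 = \frac{402471}{1} - -22600 = 402471 \cdot 1 + 22600 = 402471 + 22600 = 425071$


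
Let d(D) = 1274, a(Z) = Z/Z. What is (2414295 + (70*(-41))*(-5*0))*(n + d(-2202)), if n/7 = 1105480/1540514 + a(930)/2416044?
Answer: 1915525807160465778915/620324934436 ≈ 3.0879e+9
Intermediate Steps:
a(Z) = 1
n = 9348114515719/1860974803308 (n = 7*(1105480/1540514 + 1/2416044) = 7*(1105480*(1/1540514) + 1*(1/2416044)) = 7*(552740/770257 + 1/2416044) = 7*(1335444930817/1860974803308) = 9348114515719/1860974803308 ≈ 5.0232)
(2414295 + (70*(-41))*(-5*0))*(n + d(-2202)) = (2414295 + (70*(-41))*(-5*0))*(9348114515719/1860974803308 + 1274) = (2414295 - 2870*0)*(2380230013930111/1860974803308) = (2414295 + 0)*(2380230013930111/1860974803308) = 2414295*(2380230013930111/1860974803308) = 1915525807160465778915/620324934436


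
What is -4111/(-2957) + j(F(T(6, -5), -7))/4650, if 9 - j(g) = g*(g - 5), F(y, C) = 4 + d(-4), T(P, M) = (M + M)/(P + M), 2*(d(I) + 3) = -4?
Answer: 6375007/4583350 ≈ 1.3909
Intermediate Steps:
d(I) = -5 (d(I) = -3 + (½)*(-4) = -3 - 2 = -5)
T(P, M) = 2*M/(M + P) (T(P, M) = (2*M)/(M + P) = 2*M/(M + P))
F(y, C) = -1 (F(y, C) = 4 - 5 = -1)
j(g) = 9 - g*(-5 + g) (j(g) = 9 - g*(g - 5) = 9 - g*(-5 + g))
-4111/(-2957) + j(F(T(6, -5), -7))/4650 = -4111/(-2957) + (9 - 1*(-1)² + 5*(-1))/4650 = -4111*(-1/2957) + (9 - 1*1 - 5)*(1/4650) = 4111/2957 + (9 - 1 - 5)*(1/4650) = 4111/2957 + 3*(1/4650) = 4111/2957 + 1/1550 = 6375007/4583350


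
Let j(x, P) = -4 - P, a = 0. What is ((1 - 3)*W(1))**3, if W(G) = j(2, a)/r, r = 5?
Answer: 512/125 ≈ 4.0960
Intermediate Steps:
W(G) = -4/5 (W(G) = (-4 - 1*0)/5 = (-4 + 0)*(1/5) = -4*1/5 = -4/5)
((1 - 3)*W(1))**3 = ((1 - 3)*(-4/5))**3 = (-2*(-4/5))**3 = (8/5)**3 = 512/125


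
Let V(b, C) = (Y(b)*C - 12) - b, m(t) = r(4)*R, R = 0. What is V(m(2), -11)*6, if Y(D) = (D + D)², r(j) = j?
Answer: -72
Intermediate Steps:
Y(D) = 4*D² (Y(D) = (2*D)² = 4*D²)
m(t) = 0 (m(t) = 4*0 = 0)
V(b, C) = -12 - b + 4*C*b² (V(b, C) = ((4*b²)*C - 12) - b = (4*C*b² - 12) - b = (-12 + 4*C*b²) - b = -12 - b + 4*C*b²)
V(m(2), -11)*6 = (-12 - 1*0 + 4*(-11)*0²)*6 = (-12 + 0 + 4*(-11)*0)*6 = (-12 + 0 + 0)*6 = -12*6 = -72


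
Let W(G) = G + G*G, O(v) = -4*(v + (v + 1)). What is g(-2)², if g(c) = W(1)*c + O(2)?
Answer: 576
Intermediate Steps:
O(v) = -4 - 8*v (O(v) = -4*(v + (1 + v)) = -4*(1 + 2*v) = -4 - 8*v)
W(G) = G + G²
g(c) = -20 + 2*c (g(c) = (1*(1 + 1))*c + (-4 - 8*2) = (1*2)*c + (-4 - 16) = 2*c - 20 = -20 + 2*c)
g(-2)² = (-20 + 2*(-2))² = (-20 - 4)² = (-24)² = 576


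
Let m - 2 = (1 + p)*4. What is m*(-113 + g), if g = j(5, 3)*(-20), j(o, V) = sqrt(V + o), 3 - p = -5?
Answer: -4294 - 1520*sqrt(2) ≈ -6443.6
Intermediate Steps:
p = 8 (p = 3 - 1*(-5) = 3 + 5 = 8)
m = 38 (m = 2 + (1 + 8)*4 = 2 + 9*4 = 2 + 36 = 38)
g = -40*sqrt(2) (g = sqrt(3 + 5)*(-20) = sqrt(8)*(-20) = (2*sqrt(2))*(-20) = -40*sqrt(2) ≈ -56.569)
m*(-113 + g) = 38*(-113 - 40*sqrt(2)) = -4294 - 1520*sqrt(2)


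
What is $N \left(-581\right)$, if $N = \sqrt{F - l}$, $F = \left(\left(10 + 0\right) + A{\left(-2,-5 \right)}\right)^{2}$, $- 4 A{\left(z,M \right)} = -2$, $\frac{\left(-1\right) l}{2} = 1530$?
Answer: $- \frac{1743 \sqrt{1409}}{2} \approx -32713.0$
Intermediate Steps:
$l = -3060$ ($l = \left(-2\right) 1530 = -3060$)
$A{\left(z,M \right)} = \frac{1}{2}$ ($A{\left(z,M \right)} = \left(- \frac{1}{4}\right) \left(-2\right) = \frac{1}{2}$)
$F = \frac{441}{4}$ ($F = \left(\left(10 + 0\right) + \frac{1}{2}\right)^{2} = \left(10 + \frac{1}{2}\right)^{2} = \left(\frac{21}{2}\right)^{2} = \frac{441}{4} \approx 110.25$)
$N = \frac{3 \sqrt{1409}}{2}$ ($N = \sqrt{\frac{441}{4} - -3060} = \sqrt{\frac{441}{4} + 3060} = \sqrt{\frac{12681}{4}} = \frac{3 \sqrt{1409}}{2} \approx 56.305$)
$N \left(-581\right) = \frac{3 \sqrt{1409}}{2} \left(-581\right) = - \frac{1743 \sqrt{1409}}{2}$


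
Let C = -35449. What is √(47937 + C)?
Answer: 2*√3122 ≈ 111.75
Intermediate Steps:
√(47937 + C) = √(47937 - 35449) = √12488 = 2*√3122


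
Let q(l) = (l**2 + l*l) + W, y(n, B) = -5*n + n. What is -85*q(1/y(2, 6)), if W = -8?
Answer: 21675/32 ≈ 677.34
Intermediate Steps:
y(n, B) = -4*n
q(l) = -8 + 2*l**2 (q(l) = (l**2 + l*l) - 8 = (l**2 + l**2) - 8 = 2*l**2 - 8 = -8 + 2*l**2)
-85*q(1/y(2, 6)) = -85*(-8 + 2*(1/(-4*2))**2) = -85*(-8 + 2*(1/(-8))**2) = -85*(-8 + 2*(-1/8)**2) = -85*(-8 + 2*(1/64)) = -85*(-8 + 1/32) = -85*(-255/32) = 21675/32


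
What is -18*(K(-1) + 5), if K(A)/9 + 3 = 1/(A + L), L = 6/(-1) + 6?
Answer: 558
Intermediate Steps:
L = 0 (L = 6*(-1) + 6 = -6 + 6 = 0)
K(A) = -27 + 9/A (K(A) = -27 + 9/(A + 0) = -27 + 9/A)
-18*(K(-1) + 5) = -18*((-27 + 9/(-1)) + 5) = -18*((-27 + 9*(-1)) + 5) = -18*((-27 - 9) + 5) = -18*(-36 + 5) = -18*(-31) = 558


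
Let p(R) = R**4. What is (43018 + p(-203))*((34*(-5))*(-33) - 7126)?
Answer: -2574508643684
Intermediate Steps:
(43018 + p(-203))*((34*(-5))*(-33) - 7126) = (43018 + (-203)**4)*((34*(-5))*(-33) - 7126) = (43018 + 1698181681)*(-170*(-33) - 7126) = 1698224699*(5610 - 7126) = 1698224699*(-1516) = -2574508643684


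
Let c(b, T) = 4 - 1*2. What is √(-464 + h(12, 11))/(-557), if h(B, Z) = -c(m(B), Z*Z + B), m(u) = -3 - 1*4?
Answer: -I*√466/557 ≈ -0.038756*I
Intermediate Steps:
m(u) = -7 (m(u) = -3 - 4 = -7)
c(b, T) = 2 (c(b, T) = 4 - 2 = 2)
h(B, Z) = -2 (h(B, Z) = -1*2 = -2)
√(-464 + h(12, 11))/(-557) = √(-464 - 2)/(-557) = √(-466)*(-1/557) = (I*√466)*(-1/557) = -I*√466/557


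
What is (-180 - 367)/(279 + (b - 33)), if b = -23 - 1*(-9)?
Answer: -547/232 ≈ -2.3578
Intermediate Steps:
b = -14 (b = -23 + 9 = -14)
(-180 - 367)/(279 + (b - 33)) = (-180 - 367)/(279 + (-14 - 33)) = -547/(279 - 47) = -547/232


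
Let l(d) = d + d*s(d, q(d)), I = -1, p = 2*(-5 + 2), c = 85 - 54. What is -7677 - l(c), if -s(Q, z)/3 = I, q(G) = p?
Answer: -7801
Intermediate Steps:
c = 31
p = -6 (p = 2*(-3) = -6)
q(G) = -6
s(Q, z) = 3 (s(Q, z) = -3*(-1) = 3)
l(d) = 4*d (l(d) = d + d*3 = d + 3*d = 4*d)
-7677 - l(c) = -7677 - 4*31 = -7677 - 1*124 = -7677 - 124 = -7801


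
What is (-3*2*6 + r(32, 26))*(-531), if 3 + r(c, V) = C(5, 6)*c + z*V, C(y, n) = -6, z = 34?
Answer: -346743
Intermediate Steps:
r(c, V) = -3 - 6*c + 34*V (r(c, V) = -3 + (-6*c + 34*V) = -3 - 6*c + 34*V)
(-3*2*6 + r(32, 26))*(-531) = (-3*2*6 + (-3 - 6*32 + 34*26))*(-531) = (-6*6 + (-3 - 192 + 884))*(-531) = (-36 + 689)*(-531) = 653*(-531) = -346743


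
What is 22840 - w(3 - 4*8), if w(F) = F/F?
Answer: 22839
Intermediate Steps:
w(F) = 1
22840 - w(3 - 4*8) = 22840 - 1*1 = 22840 - 1 = 22839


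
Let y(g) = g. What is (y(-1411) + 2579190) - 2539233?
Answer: 38546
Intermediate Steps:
(y(-1411) + 2579190) - 2539233 = (-1411 + 2579190) - 2539233 = 2577779 - 2539233 = 38546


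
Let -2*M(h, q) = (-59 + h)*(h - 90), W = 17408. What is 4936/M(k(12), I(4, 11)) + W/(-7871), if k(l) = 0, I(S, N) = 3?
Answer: -5004088/1229265 ≈ -4.0708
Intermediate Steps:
M(h, q) = -(-90 + h)*(-59 + h)/2 (M(h, q) = -(-59 + h)*(h - 90)/2 = -(-59 + h)*(-90 + h)/2 = -(-90 + h)*(-59 + h)/2)
4936/M(k(12), I(4, 11)) + W/(-7871) = 4936/(-2655 - 1/2*0**2 + (149/2)*0) + 17408/(-7871) = 4936/(-2655 - 1/2*0 + 0) + 17408*(-1/7871) = 4936/(-2655 + 0 + 0) - 1024/463 = 4936/(-2655) - 1024/463 = 4936*(-1/2655) - 1024/463 = -4936/2655 - 1024/463 = -5004088/1229265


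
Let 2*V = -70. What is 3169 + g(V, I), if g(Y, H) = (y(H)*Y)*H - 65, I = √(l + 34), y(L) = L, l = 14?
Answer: 1424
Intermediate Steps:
V = -35 (V = (½)*(-70) = -35)
I = 4*√3 (I = √(14 + 34) = √48 = 4*√3 ≈ 6.9282)
g(Y, H) = -65 + Y*H² (g(Y, H) = (H*Y)*H - 65 = Y*H² - 65 = -65 + Y*H²)
3169 + g(V, I) = 3169 + (-65 - 35*(4*√3)²) = 3169 + (-65 - 35*48) = 3169 + (-65 - 1680) = 3169 - 1745 = 1424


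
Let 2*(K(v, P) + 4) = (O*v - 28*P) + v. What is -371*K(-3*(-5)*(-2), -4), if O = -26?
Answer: -158417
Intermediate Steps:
K(v, P) = -4 - 14*P - 25*v/2 (K(v, P) = -4 + ((-26*v - 28*P) + v)/2 = -4 + ((-28*P - 26*v) + v)/2 = -4 + (-28*P - 25*v)/2 = -4 + (-14*P - 25*v/2) = -4 - 14*P - 25*v/2)
-371*K(-3*(-5)*(-2), -4) = -371*(-4 - 14*(-4) - 25*(-3*(-5))*(-2)/2) = -371*(-4 + 56 - 375*(-2)/2) = -371*(-4 + 56 - 25/2*(-30)) = -371*(-4 + 56 + 375) = -371*427 = -158417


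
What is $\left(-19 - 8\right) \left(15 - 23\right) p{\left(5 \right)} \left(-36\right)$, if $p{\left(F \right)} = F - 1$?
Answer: $-31104$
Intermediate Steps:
$p{\left(F \right)} = -1 + F$
$\left(-19 - 8\right) \left(15 - 23\right) p{\left(5 \right)} \left(-36\right) = \left(-19 - 8\right) \left(15 - 23\right) \left(-1 + 5\right) \left(-36\right) = \left(-27\right) \left(-8\right) 4 \left(-36\right) = 216 \cdot 4 \left(-36\right) = 864 \left(-36\right) = -31104$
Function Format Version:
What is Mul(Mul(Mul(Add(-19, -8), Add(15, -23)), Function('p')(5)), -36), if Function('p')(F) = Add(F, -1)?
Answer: -31104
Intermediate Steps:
Function('p')(F) = Add(-1, F)
Mul(Mul(Mul(Add(-19, -8), Add(15, -23)), Function('p')(5)), -36) = Mul(Mul(Mul(Add(-19, -8), Add(15, -23)), Add(-1, 5)), -36) = Mul(Mul(Mul(-27, -8), 4), -36) = Mul(Mul(216, 4), -36) = Mul(864, -36) = -31104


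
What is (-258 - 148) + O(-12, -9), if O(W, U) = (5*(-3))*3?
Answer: -451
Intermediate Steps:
O(W, U) = -45 (O(W, U) = -15*3 = -45)
(-258 - 148) + O(-12, -9) = (-258 - 148) - 45 = -406 - 45 = -451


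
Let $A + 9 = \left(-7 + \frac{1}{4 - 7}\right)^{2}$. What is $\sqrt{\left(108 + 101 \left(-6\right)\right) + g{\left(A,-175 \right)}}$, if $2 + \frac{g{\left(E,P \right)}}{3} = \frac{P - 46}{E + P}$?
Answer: $\frac{3 i \sqrt{19035917}}{586} \approx 22.336 i$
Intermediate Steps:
$A = \frac{403}{9}$ ($A = -9 + \left(-7 + \frac{1}{4 - 7}\right)^{2} = -9 + \left(-7 + \frac{1}{-3}\right)^{2} = -9 + \left(-7 - \frac{1}{3}\right)^{2} = -9 + \left(- \frac{22}{3}\right)^{2} = -9 + \frac{484}{9} = \frac{403}{9} \approx 44.778$)
$g{\left(E,P \right)} = -6 + \frac{3 \left(-46 + P\right)}{E + P}$ ($g{\left(E,P \right)} = -6 + 3 \frac{P - 46}{E + P} = -6 + 3 \frac{-46 + P}{E + P} = -6 + \frac{3 \left(-46 + P\right)}{E + P}$)
$\sqrt{\left(108 + 101 \left(-6\right)\right) + g{\left(A,-175 \right)}} = \sqrt{\left(108 + 101 \left(-6\right)\right) + \frac{3 \left(-46 - -175 - \frac{806}{9}\right)}{\frac{403}{9} - 175}} = \sqrt{\left(108 - 606\right) + \frac{3 \left(-46 + 175 - \frac{806}{9}\right)}{- \frac{1172}{9}}} = \sqrt{-498 + 3 \left(- \frac{9}{1172}\right) \frac{355}{9}} = \sqrt{-498 - \frac{1065}{1172}} = \sqrt{- \frac{584721}{1172}} = \frac{3 i \sqrt{19035917}}{586}$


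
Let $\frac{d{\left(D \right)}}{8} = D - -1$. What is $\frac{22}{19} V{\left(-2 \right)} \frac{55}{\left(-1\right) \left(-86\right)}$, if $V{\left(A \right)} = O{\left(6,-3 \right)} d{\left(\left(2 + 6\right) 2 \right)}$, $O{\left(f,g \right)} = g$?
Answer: $- \frac{246840}{817} \approx -302.13$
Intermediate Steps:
$d{\left(D \right)} = 8 + 8 D$ ($d{\left(D \right)} = 8 \left(D - -1\right) = 8 \left(D + 1\right) = 8 \left(1 + D\right) = 8 + 8 D$)
$V{\left(A \right)} = -408$ ($V{\left(A \right)} = - 3 \left(8 + 8 \left(2 + 6\right) 2\right) = - 3 \left(8 + 8 \cdot 8 \cdot 2\right) = - 3 \left(8 + 8 \cdot 16\right) = - 3 \left(8 + 128\right) = \left(-3\right) 136 = -408$)
$\frac{22}{19} V{\left(-2 \right)} \frac{55}{\left(-1\right) \left(-86\right)} = \frac{22}{19} \left(-408\right) \frac{55}{\left(-1\right) \left(-86\right)} = 22 \cdot \frac{1}{19} \left(-408\right) \frac{55}{86} = \frac{22}{19} \left(-408\right) 55 \cdot \frac{1}{86} = \left(- \frac{8976}{19}\right) \frac{55}{86} = - \frac{246840}{817}$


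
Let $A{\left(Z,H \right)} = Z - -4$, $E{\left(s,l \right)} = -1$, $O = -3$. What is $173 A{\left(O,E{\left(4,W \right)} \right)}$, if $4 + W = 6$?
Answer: $173$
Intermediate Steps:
$W = 2$ ($W = -4 + 6 = 2$)
$A{\left(Z,H \right)} = 4 + Z$ ($A{\left(Z,H \right)} = Z + 4 = 4 + Z$)
$173 A{\left(O,E{\left(4,W \right)} \right)} = 173 \left(4 - 3\right) = 173 \cdot 1 = 173$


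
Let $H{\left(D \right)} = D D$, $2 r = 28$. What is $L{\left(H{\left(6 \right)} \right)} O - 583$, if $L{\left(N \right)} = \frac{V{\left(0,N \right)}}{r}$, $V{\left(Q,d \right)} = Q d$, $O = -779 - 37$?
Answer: $-583$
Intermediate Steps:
$r = 14$ ($r = \frac{1}{2} \cdot 28 = 14$)
$O = -816$ ($O = -779 - 37 = -816$)
$H{\left(D \right)} = D^{2}$
$L{\left(N \right)} = 0$ ($L{\left(N \right)} = \frac{0 N}{14} = 0 \cdot \frac{1}{14} = 0$)
$L{\left(H{\left(6 \right)} \right)} O - 583 = 0 \left(-816\right) - 583 = 0 - 583 = -583$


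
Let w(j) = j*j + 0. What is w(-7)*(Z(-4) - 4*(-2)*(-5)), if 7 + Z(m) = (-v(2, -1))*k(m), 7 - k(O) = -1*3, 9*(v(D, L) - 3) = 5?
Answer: -36407/9 ≈ -4045.2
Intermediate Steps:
v(D, L) = 32/9 (v(D, L) = 3 + (⅑)*5 = 3 + 5/9 = 32/9)
k(O) = 10 (k(O) = 7 - (-1)*3 = 7 - 1*(-3) = 7 + 3 = 10)
w(j) = j² (w(j) = j² + 0 = j²)
Z(m) = -383/9 (Z(m) = -7 - 1*32/9*10 = -7 - 32/9*10 = -7 - 320/9 = -383/9)
w(-7)*(Z(-4) - 4*(-2)*(-5)) = (-7)²*(-383/9 - 4*(-2)*(-5)) = 49*(-383/9 + 8*(-5)) = 49*(-383/9 - 40) = 49*(-743/9) = -36407/9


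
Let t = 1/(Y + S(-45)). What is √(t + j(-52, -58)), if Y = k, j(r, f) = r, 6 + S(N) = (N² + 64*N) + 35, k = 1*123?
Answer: I*√25699571/703 ≈ 7.2112*I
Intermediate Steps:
k = 123
S(N) = 29 + N² + 64*N (S(N) = -6 + ((N² + 64*N) + 35) = -6 + (35 + N² + 64*N) = 29 + N² + 64*N)
Y = 123
t = -1/703 (t = 1/(123 + (29 + (-45)² + 64*(-45))) = 1/(123 + (29 + 2025 - 2880)) = 1/(123 - 826) = 1/(-703) = -1/703 ≈ -0.0014225)
√(t + j(-52, -58)) = √(-1/703 - 52) = √(-36557/703) = I*√25699571/703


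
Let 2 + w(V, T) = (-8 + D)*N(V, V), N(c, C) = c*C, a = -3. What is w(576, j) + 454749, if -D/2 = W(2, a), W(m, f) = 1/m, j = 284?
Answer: -2531237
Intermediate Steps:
N(c, C) = C*c
D = -1 (D = -2/2 = -2*1/2 = -1)
w(V, T) = -2 - 9*V**2 (w(V, T) = -2 + (-8 - 1)*(V*V) = -2 - 9*V**2)
w(576, j) + 454749 = (-2 - 9*576**2) + 454749 = (-2 - 9*331776) + 454749 = (-2 - 2985984) + 454749 = -2985986 + 454749 = -2531237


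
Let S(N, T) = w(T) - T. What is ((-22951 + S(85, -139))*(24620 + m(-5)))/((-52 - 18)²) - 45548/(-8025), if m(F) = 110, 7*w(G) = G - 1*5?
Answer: -317176228846/2752575 ≈ -1.1523e+5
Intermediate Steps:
w(G) = -5/7 + G/7 (w(G) = (G - 1*5)/7 = (G - 5)/7 = (-5 + G)/7 = -5/7 + G/7)
S(N, T) = -5/7 - 6*T/7 (S(N, T) = (-5/7 + T/7) - T = -5/7 - 6*T/7)
((-22951 + S(85, -139))*(24620 + m(-5)))/((-52 - 18)²) - 45548/(-8025) = ((-22951 + (-5/7 - 6/7*(-139)))*(24620 + 110))/((-52 - 18)²) - 45548/(-8025) = ((-22951 + (-5/7 + 834/7))*24730)/((-70)²) - 45548*(-1/8025) = ((-22951 + 829/7)*24730)/4900 + 45548/8025 = -159828/7*24730*(1/4900) + 45548/8025 = -3952546440/7*1/4900 + 45548/8025 = -197627322/1715 + 45548/8025 = -317176228846/2752575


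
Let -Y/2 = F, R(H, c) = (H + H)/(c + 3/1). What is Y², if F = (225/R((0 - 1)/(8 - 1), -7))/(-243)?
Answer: 490000/729 ≈ 672.15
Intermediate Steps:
R(H, c) = 2*H/(3 + c) (R(H, c) = (2*H)/(c + 3*1) = (2*H)/(c + 3) = (2*H)/(3 + c) = 2*H/(3 + c))
F = -350/27 (F = (225/((2*((0 - 1)/(8 - 1))/(3 - 7))))/(-243) = (225/((2*(-1/7)/(-4))))*(-1/243) = (225/((2*(-1*⅐)*(-¼))))*(-1/243) = (225/((2*(-⅐)*(-¼))))*(-1/243) = (225/(1/14))*(-1/243) = (225*14)*(-1/243) = 3150*(-1/243) = -350/27 ≈ -12.963)
Y = 700/27 (Y = -2*(-350/27) = 700/27 ≈ 25.926)
Y² = (700/27)² = 490000/729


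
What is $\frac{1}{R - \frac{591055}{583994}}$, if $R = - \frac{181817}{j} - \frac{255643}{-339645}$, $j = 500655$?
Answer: $- \frac{1324069876474602}{824328937658711} \approx -1.6062$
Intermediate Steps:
$R = \frac{883142816}{2267266233}$ ($R = - \frac{181817}{500655} - \frac{255643}{-339645} = \left(-181817\right) \frac{1}{500655} - - \frac{255643}{339645} = - \frac{181817}{500655} + \frac{255643}{339645} = \frac{883142816}{2267266233} \approx 0.38952$)
$\frac{1}{R - \frac{591055}{583994}} = \frac{1}{\frac{883142816}{2267266233} - \frac{591055}{583994}} = \frac{1}{- \frac{824328937658711}{1324069876474602}} = - \frac{1324069876474602}{824328937658711}$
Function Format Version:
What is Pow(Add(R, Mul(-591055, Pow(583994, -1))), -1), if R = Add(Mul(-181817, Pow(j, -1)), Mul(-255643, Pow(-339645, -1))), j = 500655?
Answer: Rational(-1324069876474602, 824328937658711) ≈ -1.6062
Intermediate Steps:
R = Rational(883142816, 2267266233) (R = Add(Mul(-181817, Pow(500655, -1)), Mul(-255643, Pow(-339645, -1))) = Add(Mul(-181817, Rational(1, 500655)), Mul(-255643, Rational(-1, 339645))) = Add(Rational(-181817, 500655), Rational(255643, 339645)) = Rational(883142816, 2267266233) ≈ 0.38952)
Pow(Add(R, Mul(-591055, Pow(583994, -1))), -1) = Pow(Add(Rational(883142816, 2267266233), Mul(-591055, Pow(583994, -1))), -1) = Pow(Add(Rational(883142816, 2267266233), Mul(-591055, Rational(1, 583994))), -1) = Pow(Add(Rational(883142816, 2267266233), Rational(-591055, 583994)), -1) = Pow(Rational(-824328937658711, 1324069876474602), -1) = Rational(-1324069876474602, 824328937658711)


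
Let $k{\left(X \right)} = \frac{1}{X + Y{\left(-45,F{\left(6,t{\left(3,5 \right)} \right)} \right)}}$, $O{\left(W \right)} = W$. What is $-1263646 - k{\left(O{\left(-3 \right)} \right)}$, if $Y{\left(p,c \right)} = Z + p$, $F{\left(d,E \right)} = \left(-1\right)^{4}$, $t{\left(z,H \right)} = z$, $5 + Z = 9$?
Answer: $- \frac{55600423}{44} \approx -1.2636 \cdot 10^{6}$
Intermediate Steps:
$Z = 4$ ($Z = -5 + 9 = 4$)
$F{\left(d,E \right)} = 1$
$Y{\left(p,c \right)} = 4 + p$
$k{\left(X \right)} = \frac{1}{-41 + X}$ ($k{\left(X \right)} = \frac{1}{X + \left(4 - 45\right)} = \frac{1}{X - 41} = \frac{1}{-41 + X}$)
$-1263646 - k{\left(O{\left(-3 \right)} \right)} = -1263646 - \frac{1}{-41 - 3} = -1263646 - \frac{1}{-44} = -1263646 - - \frac{1}{44} = -1263646 + \frac{1}{44} = - \frac{55600423}{44}$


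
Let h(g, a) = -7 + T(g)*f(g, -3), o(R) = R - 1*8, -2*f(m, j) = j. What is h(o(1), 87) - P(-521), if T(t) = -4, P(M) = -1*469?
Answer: 456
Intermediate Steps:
P(M) = -469
f(m, j) = -j/2
o(R) = -8 + R (o(R) = R - 8 = -8 + R)
h(g, a) = -13 (h(g, a) = -7 - (-2)*(-3) = -7 - 4*3/2 = -7 - 6 = -13)
h(o(1), 87) - P(-521) = -13 - 1*(-469) = -13 + 469 = 456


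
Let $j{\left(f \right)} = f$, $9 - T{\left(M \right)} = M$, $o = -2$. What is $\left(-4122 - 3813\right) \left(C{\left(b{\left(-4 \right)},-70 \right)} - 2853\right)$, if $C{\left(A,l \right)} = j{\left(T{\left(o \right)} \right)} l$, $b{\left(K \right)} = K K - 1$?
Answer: $28748505$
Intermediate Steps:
$b{\left(K \right)} = -1 + K^{2}$ ($b{\left(K \right)} = K^{2} - 1 = -1 + K^{2}$)
$T{\left(M \right)} = 9 - M$
$C{\left(A,l \right)} = 11 l$ ($C{\left(A,l \right)} = \left(9 - -2\right) l = \left(9 + 2\right) l = 11 l$)
$\left(-4122 - 3813\right) \left(C{\left(b{\left(-4 \right)},-70 \right)} - 2853\right) = \left(-4122 - 3813\right) \left(11 \left(-70\right) - 2853\right) = - 7935 \left(-770 - 2853\right) = \left(-7935\right) \left(-3623\right) = 28748505$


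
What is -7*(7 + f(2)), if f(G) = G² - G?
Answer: -63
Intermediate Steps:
-7*(7 + f(2)) = -7*(7 + 2*(-1 + 2)) = -7*(7 + 2*1) = -7*(7 + 2) = -7*9 = -63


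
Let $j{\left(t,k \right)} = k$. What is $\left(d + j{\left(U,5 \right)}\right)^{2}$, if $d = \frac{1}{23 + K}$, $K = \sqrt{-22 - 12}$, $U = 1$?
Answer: $\frac{2 \left(- 6303 i + 580 \sqrt{34}\right)}{- 495 i + 46 \sqrt{34}} \approx 25.41 - 0.10442 i$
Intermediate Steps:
$K = i \sqrt{34}$ ($K = \sqrt{-34} = i \sqrt{34} \approx 5.8309 i$)
$d = \frac{1}{23 + i \sqrt{34}} \approx 0.040853 - 0.010357 i$
$\left(d + j{\left(U,5 \right)}\right)^{2} = \left(\left(\frac{23}{563} - \frac{i \sqrt{34}}{563}\right) + 5\right)^{2} = \left(\frac{2838}{563} - \frac{i \sqrt{34}}{563}\right)^{2}$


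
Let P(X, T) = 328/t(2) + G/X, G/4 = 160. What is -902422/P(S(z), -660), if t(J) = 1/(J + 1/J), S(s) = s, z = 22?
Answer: -4963321/4670 ≈ -1062.8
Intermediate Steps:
G = 640 (G = 4*160 = 640)
P(X, T) = 820 + 640/X (P(X, T) = 328/((2/(1 + 2²))) + 640/X = 328/((2/(1 + 4))) + 640/X = 328/((2/5)) + 640/X = 328/((2*(⅕))) + 640/X = 328/(⅖) + 640/X = 328*(5/2) + 640/X = 820 + 640/X)
-902422/P(S(z), -660) = -902422/(820 + 640/22) = -902422/(820 + 640*(1/22)) = -902422/(820 + 320/11) = -902422/9340/11 = -902422*11/9340 = -4963321/4670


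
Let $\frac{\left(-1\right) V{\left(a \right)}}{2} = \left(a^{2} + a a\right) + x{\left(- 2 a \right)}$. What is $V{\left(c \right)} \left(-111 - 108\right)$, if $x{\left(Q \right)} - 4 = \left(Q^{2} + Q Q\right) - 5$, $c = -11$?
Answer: $529542$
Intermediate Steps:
$x{\left(Q \right)} = -1 + 2 Q^{2}$ ($x{\left(Q \right)} = 4 - \left(5 - Q^{2} - Q Q\right) = 4 + \left(\left(Q^{2} + Q^{2}\right) - 5\right) = 4 + \left(2 Q^{2} - 5\right) = 4 + \left(-5 + 2 Q^{2}\right) = -1 + 2 Q^{2}$)
$V{\left(a \right)} = 2 - 20 a^{2}$ ($V{\left(a \right)} = - 2 \left(\left(a^{2} + a a\right) + \left(-1 + 2 \left(- 2 a\right)^{2}\right)\right) = - 2 \left(\left(a^{2} + a^{2}\right) + \left(-1 + 2 \cdot 4 a^{2}\right)\right) = - 2 \left(2 a^{2} + \left(-1 + 8 a^{2}\right)\right) = - 2 \left(-1 + 10 a^{2}\right) = 2 - 20 a^{2}$)
$V{\left(c \right)} \left(-111 - 108\right) = \left(2 - 20 \left(-11\right)^{2}\right) \left(-111 - 108\right) = \left(2 - 2420\right) \left(-111 - 108\right) = \left(2 - 2420\right) \left(-219\right) = \left(-2418\right) \left(-219\right) = 529542$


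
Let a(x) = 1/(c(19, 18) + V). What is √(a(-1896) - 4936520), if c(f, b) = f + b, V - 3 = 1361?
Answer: I*√9689406391119/1401 ≈ 2221.8*I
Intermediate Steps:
V = 1364 (V = 3 + 1361 = 1364)
c(f, b) = b + f
a(x) = 1/1401 (a(x) = 1/((18 + 19) + 1364) = 1/(37 + 1364) = 1/1401)
√(a(-1896) - 4936520) = √(1/1401 - 4936520) = √(-6916064519/1401) = I*√9689406391119/1401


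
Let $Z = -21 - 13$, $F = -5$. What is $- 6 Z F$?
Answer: $-1020$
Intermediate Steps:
$Z = -34$
$- 6 Z F = \left(-6\right) \left(-34\right) \left(-5\right) = 204 \left(-5\right) = -1020$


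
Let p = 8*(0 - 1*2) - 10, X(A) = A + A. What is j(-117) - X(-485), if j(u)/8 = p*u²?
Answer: -2846342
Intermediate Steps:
X(A) = 2*A
p = -26 (p = 8*(0 - 2) - 10 = 8*(-2) - 10 = -16 - 10 = -26)
j(u) = -208*u² (j(u) = 8*(-26*u²) = -208*u²)
j(-117) - X(-485) = -208*(-117)² - 2*(-485) = -208*13689 - 1*(-970) = -2847312 + 970 = -2846342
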